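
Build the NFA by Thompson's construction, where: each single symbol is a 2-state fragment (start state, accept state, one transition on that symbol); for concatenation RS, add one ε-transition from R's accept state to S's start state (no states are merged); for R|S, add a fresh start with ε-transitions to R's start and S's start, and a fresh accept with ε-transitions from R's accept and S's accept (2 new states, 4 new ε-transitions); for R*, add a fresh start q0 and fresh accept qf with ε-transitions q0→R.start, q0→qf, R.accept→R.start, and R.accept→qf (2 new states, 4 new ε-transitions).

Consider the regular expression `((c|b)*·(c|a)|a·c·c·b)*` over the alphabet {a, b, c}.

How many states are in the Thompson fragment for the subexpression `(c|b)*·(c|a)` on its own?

14

Fragment for `(c|b)*·(c|a)`:
Each of the 4 symbol leaves contributes a 2-state fragment.
  c|b → 6 states
  (c|b)* → 8 states
  c|a → 6 states
  (c|b)*·(c|a) → 14 states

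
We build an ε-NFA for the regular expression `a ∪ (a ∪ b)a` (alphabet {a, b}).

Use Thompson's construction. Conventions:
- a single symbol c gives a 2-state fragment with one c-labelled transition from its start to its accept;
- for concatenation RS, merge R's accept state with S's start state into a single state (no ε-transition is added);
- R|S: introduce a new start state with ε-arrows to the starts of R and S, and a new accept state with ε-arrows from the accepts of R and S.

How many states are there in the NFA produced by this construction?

11

Per subexpression:
Each of the 4 symbol leaves contributes a 2-state fragment.
  a ∪ b : 6 states
  (a ∪ b)a : 7 states
  a ∪ (a ∪ b)a : 11 states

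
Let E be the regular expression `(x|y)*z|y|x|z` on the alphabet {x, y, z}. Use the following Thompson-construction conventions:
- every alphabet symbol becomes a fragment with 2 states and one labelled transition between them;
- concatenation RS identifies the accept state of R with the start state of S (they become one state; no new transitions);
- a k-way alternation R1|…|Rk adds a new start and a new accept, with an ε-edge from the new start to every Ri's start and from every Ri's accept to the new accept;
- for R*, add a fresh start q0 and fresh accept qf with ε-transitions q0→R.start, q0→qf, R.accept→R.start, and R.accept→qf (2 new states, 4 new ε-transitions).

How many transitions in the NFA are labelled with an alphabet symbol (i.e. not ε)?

6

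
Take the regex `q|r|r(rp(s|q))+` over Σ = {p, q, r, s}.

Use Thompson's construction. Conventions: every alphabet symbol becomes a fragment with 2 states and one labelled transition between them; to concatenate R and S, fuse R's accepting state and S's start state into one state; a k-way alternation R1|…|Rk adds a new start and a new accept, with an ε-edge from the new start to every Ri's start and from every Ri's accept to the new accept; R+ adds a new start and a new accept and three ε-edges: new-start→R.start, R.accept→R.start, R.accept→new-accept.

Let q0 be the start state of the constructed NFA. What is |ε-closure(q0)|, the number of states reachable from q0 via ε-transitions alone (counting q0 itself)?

4

Work bottom-up. For each fragment F, track |ε-closure(F.start)| and whether F's accept lies in that closure (i.e. whether F accepts ε). A single-symbol fragment has closure size 1 and does not accept ε.
  s|q — new start ε-reaches every alternative's start; none of them accept ε, so the new accept is not reached: |ε-closure| = 1 + 1 + 1 = 3
  rp(s|q) — |ε-closure| equals the left operand's closure size = 1 (its accept is not ε-reachable, so the closure stops there)
  (rp(s|q))+ — new start ε-reaches only the body's start; the new accept needs a symbol first: |ε-closure| = 1 + 1 = 2
  r(rp(s|q))+ — same as the first factor's closure: |ε-closure| = 1
  q|r|r(rp(s|q))+ — |ε-closure| = 1 + 1 + 1 + 1 = 4 (the new accept is not ε-reachable since no branch accepts ε)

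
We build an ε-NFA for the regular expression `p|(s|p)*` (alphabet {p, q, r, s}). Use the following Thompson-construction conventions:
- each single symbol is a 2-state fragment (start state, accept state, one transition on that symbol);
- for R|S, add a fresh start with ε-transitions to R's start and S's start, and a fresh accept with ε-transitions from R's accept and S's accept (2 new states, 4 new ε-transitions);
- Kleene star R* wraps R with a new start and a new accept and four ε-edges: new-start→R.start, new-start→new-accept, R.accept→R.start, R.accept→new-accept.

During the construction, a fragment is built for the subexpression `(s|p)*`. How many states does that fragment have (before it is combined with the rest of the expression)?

8

Fragment for `(s|p)*`:
Each of the 2 symbol leaves contributes a 2-state fragment.
  s|p → 6 states
  (s|p)* → 8 states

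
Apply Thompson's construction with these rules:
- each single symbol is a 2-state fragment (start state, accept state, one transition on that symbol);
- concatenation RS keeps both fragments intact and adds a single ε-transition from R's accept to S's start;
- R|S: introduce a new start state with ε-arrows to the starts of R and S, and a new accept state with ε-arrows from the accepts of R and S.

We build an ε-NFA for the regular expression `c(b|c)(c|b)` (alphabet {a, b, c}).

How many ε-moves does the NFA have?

By structural recursion:
Each of the 5 symbol leaves contributes 0 ε-transitions.
  b|c — 4 ε-transitions
  c|b — 4 ε-transitions
  c(b|c)(c|b) — 10 ε-transitions

10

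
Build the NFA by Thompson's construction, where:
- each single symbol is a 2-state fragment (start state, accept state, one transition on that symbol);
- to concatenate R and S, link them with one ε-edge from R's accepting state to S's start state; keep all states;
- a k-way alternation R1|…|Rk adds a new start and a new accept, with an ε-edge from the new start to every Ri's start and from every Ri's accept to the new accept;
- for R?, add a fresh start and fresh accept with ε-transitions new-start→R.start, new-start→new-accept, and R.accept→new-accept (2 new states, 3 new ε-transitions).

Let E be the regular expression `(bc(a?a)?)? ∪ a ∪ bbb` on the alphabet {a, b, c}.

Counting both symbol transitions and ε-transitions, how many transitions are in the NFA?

Per subexpression:
Each of the 8 symbol leaves contributes 1 transition (1 symbol, 0 ε).
  a? = 4 transitions (1 symbol, 3 ε)
  a?a = 6 transitions (2 symbol, 4 ε)
  (a?a)? = 9 transitions (2 symbol, 7 ε)
  bc(a?a)? = 13 transitions (4 symbol, 9 ε)
  (bc(a?a)?)? = 16 transitions (4 symbol, 12 ε)
  bbb = 5 transitions (3 symbol, 2 ε)
  (bc(a?a)?)? ∪ a ∪ bbb = 28 transitions (8 symbol, 20 ε)

28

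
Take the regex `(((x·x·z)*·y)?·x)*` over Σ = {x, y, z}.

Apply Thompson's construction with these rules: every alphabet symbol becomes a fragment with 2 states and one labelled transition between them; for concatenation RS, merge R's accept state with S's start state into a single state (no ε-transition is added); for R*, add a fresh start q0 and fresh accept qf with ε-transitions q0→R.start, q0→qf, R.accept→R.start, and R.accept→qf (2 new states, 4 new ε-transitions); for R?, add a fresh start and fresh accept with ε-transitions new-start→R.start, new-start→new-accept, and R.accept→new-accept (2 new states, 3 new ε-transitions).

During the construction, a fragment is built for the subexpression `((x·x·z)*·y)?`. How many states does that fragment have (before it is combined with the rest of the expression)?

Fragment for `((x·x·z)*·y)?`:
Each of the 4 symbol leaves contributes a 2-state fragment.
  x·x·z → 4 states
  (x·x·z)* → 6 states
  (x·x·z)*·y → 7 states
  ((x·x·z)*·y)? → 9 states

9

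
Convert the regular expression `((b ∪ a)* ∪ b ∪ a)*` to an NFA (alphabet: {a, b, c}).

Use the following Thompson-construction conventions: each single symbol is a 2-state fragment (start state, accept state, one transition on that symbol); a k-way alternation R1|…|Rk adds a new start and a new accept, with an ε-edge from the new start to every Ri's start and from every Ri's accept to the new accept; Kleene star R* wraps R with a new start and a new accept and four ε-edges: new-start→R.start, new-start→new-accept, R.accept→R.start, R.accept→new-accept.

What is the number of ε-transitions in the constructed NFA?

18

By structural recursion:
Each of the 4 symbol leaves contributes 0 ε-transitions.
  b ∪ a = 4 ε-transitions
  (b ∪ a)* = 8 ε-transitions
  (b ∪ a)* ∪ b ∪ a = 14 ε-transitions
  ((b ∪ a)* ∪ b ∪ a)* = 18 ε-transitions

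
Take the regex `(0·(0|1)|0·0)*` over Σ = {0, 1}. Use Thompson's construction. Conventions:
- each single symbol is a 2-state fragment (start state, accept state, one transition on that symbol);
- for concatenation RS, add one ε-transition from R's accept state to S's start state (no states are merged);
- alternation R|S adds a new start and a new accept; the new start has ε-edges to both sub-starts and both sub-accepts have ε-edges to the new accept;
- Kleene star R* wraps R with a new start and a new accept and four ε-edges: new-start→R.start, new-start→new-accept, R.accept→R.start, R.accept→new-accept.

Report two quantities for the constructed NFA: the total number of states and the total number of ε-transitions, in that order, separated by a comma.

16, 14

Building bottom-up:
Each of the 5 symbol leaves contributes 2 states and 0 ε-transitions.
  0|1 — 6 states, 4 ε-transitions
  0·(0|1) — 8 states, 5 ε-transitions
  0·0 — 4 states, 1 ε-transition
  0·(0|1)|0·0 — 14 states, 10 ε-transitions
  (0·(0|1)|0·0)* — 16 states, 14 ε-transitions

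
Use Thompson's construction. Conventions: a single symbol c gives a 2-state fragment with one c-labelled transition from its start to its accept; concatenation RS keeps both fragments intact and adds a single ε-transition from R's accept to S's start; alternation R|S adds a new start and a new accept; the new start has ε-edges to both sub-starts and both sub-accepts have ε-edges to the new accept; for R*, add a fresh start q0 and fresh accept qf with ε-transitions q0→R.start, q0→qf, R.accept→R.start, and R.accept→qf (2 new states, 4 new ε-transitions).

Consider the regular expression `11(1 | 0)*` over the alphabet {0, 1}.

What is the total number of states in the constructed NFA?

Bottom-up over the parse tree:
Each of the 4 symbol leaves contributes a 2-state fragment.
  1 | 0 = 6 states
  (1 | 0)* = 8 states
  11(1 | 0)* = 12 states

12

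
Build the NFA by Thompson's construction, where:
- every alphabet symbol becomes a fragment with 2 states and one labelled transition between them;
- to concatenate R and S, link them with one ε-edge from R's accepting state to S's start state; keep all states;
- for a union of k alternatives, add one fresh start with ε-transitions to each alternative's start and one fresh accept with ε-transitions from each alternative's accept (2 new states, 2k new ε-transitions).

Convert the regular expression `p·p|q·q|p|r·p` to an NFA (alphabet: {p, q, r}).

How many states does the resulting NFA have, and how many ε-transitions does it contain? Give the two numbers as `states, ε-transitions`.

By structural recursion:
Each of the 7 symbol leaves contributes 2 states and 0 ε-transitions.
  p·p : 4 states, 1 ε-transition
  q·q : 4 states, 1 ε-transition
  r·p : 4 states, 1 ε-transition
  p·p|q·q|p|r·p : 16 states, 11 ε-transitions

16, 11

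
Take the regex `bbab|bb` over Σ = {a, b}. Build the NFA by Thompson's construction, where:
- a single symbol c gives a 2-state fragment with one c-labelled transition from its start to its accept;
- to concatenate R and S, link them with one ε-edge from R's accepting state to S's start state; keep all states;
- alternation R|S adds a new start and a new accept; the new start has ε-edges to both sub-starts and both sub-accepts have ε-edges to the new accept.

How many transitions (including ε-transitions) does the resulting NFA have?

Per subexpression:
Each of the 6 symbol leaves contributes 1 transition (1 symbol, 0 ε).
  bbab : 7 transitions (4 symbol, 3 ε)
  bb : 3 transitions (2 symbol, 1 ε)
  bbab|bb : 14 transitions (6 symbol, 8 ε)

14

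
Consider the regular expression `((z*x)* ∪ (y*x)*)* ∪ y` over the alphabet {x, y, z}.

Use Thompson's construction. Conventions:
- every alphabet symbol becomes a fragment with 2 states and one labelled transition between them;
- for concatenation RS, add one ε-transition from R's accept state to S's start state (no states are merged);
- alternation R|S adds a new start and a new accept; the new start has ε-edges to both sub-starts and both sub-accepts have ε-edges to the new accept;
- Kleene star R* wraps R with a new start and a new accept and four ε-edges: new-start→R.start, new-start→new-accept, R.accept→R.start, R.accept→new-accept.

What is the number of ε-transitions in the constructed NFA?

30

Recursing over subexpressions:
Each of the 5 symbol leaves contributes 0 ε-transitions.
  z* — 4 ε-transitions
  z*x — 5 ε-transitions
  (z*x)* — 9 ε-transitions
  y* — 4 ε-transitions
  y*x — 5 ε-transitions
  (y*x)* — 9 ε-transitions
  (z*x)* ∪ (y*x)* — 22 ε-transitions
  ((z*x)* ∪ (y*x)*)* — 26 ε-transitions
  ((z*x)* ∪ (y*x)*)* ∪ y — 30 ε-transitions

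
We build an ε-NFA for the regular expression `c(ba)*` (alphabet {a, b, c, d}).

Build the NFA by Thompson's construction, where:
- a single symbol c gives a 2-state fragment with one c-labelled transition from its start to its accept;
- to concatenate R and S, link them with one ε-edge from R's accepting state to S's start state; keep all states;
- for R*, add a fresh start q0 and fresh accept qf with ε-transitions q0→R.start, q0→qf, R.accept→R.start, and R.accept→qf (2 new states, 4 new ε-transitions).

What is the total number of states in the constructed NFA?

8

Bottom-up over the parse tree:
Each of the 3 symbol leaves contributes a 2-state fragment.
  ba : 4 states
  (ba)* : 6 states
  c(ba)* : 8 states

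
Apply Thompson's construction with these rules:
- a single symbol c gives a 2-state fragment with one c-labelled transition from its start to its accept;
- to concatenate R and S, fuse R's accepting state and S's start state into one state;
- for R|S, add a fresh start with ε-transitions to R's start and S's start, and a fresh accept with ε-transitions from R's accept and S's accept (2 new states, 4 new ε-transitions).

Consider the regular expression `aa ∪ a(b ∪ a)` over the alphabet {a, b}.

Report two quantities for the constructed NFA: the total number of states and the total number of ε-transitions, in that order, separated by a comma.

Recursing over subexpressions:
Each of the 5 symbol leaves contributes 2 states and 0 ε-transitions.
  aa : 3 states, 0 ε-transitions
  b ∪ a : 6 states, 4 ε-transitions
  a(b ∪ a) : 7 states, 4 ε-transitions
  aa ∪ a(b ∪ a) : 12 states, 8 ε-transitions

12, 8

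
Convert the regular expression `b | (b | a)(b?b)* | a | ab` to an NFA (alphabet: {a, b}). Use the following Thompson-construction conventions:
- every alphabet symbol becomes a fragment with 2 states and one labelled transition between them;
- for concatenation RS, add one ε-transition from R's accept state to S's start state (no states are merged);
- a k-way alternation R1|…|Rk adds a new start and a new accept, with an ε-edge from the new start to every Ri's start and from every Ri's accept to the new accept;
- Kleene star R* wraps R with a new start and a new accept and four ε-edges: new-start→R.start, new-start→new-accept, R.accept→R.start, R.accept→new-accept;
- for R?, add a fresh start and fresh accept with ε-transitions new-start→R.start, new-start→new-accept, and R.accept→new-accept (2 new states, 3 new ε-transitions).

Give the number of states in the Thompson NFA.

Bottom-up over the parse tree:
Each of the 8 symbol leaves contributes a 2-state fragment.
  b | a = 6 states
  b? = 4 states
  b?b = 6 states
  (b?b)* = 8 states
  (b | a)(b?b)* = 14 states
  ab = 4 states
  b | (b | a)(b?b)* | a | ab = 24 states

24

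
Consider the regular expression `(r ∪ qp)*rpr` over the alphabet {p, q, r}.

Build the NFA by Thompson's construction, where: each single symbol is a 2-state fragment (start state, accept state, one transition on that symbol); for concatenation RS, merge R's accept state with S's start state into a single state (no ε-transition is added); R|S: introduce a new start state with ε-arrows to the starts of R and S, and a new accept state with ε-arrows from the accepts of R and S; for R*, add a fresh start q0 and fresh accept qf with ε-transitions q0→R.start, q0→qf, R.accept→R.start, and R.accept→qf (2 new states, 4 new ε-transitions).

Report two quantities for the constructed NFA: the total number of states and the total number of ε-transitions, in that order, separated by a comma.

12, 8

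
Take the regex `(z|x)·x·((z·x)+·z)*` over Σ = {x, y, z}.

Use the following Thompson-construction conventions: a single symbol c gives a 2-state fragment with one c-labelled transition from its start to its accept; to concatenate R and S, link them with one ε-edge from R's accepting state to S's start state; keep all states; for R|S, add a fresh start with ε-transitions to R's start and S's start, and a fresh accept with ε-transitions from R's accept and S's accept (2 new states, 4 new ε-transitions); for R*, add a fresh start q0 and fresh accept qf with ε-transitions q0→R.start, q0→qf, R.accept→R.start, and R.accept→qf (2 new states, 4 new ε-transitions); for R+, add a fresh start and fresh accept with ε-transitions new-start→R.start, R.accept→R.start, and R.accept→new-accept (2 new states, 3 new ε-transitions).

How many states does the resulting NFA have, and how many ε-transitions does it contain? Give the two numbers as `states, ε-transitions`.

18, 15

Recursing over subexpressions:
Each of the 6 symbol leaves contributes 2 states and 0 ε-transitions.
  z|x → 6 states, 4 ε-transitions
  z·x → 4 states, 1 ε-transition
  (z·x)+ → 6 states, 4 ε-transitions
  (z·x)+·z → 8 states, 5 ε-transitions
  ((z·x)+·z)* → 10 states, 9 ε-transitions
  (z|x)·x·((z·x)+·z)* → 18 states, 15 ε-transitions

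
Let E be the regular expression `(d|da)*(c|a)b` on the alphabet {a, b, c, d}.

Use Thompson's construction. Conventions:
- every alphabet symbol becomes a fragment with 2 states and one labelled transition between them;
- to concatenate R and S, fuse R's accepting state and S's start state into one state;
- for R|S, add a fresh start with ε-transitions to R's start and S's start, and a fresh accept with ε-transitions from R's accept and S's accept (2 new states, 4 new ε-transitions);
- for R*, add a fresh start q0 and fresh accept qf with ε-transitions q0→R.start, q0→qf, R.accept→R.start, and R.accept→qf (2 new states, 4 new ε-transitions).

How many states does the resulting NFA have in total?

Bottom-up over the parse tree:
Each of the 6 symbol leaves contributes a 2-state fragment.
  da — 3 states
  d|da — 7 states
  (d|da)* — 9 states
  c|a — 6 states
  (d|da)*(c|a)b — 15 states

15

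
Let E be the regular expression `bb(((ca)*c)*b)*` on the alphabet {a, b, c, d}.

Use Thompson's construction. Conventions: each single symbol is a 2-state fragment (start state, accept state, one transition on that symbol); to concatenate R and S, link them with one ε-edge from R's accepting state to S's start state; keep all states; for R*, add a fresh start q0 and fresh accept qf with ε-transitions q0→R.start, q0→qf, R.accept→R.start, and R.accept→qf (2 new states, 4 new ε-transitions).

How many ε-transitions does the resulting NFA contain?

Per subexpression:
Each of the 6 symbol leaves contributes 0 ε-transitions.
  ca : 1 ε-transition
  (ca)* : 5 ε-transitions
  (ca)*c : 6 ε-transitions
  ((ca)*c)* : 10 ε-transitions
  ((ca)*c)*b : 11 ε-transitions
  (((ca)*c)*b)* : 15 ε-transitions
  bb(((ca)*c)*b)* : 17 ε-transitions

17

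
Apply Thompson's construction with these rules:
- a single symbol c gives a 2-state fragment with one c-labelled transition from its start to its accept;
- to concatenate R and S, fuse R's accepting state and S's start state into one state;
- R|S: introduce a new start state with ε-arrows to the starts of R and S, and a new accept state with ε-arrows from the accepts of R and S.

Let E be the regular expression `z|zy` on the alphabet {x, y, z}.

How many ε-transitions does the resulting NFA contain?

4

By structural recursion:
Each of the 3 symbol leaves contributes 0 ε-transitions.
  zy → 0 ε-transitions
  z|zy → 4 ε-transitions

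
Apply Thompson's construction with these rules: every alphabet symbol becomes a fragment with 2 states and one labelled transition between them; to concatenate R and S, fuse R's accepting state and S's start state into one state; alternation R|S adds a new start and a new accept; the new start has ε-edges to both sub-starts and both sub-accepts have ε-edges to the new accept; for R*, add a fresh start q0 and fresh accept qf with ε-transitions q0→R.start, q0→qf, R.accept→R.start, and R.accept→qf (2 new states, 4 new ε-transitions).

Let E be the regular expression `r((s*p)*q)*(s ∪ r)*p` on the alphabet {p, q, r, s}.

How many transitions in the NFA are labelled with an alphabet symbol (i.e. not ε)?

7

Per subexpression:
Each of the 7 symbol leaves contributes exactly 1 symbol transition.
  s* = 1 symbol transition
  s*p = 2 symbol transitions
  (s*p)* = 2 symbol transitions
  (s*p)*q = 3 symbol transitions
  ((s*p)*q)* = 3 symbol transitions
  s ∪ r = 2 symbol transitions
  (s ∪ r)* = 2 symbol transitions
  r((s*p)*q)*(s ∪ r)*p = 7 symbol transitions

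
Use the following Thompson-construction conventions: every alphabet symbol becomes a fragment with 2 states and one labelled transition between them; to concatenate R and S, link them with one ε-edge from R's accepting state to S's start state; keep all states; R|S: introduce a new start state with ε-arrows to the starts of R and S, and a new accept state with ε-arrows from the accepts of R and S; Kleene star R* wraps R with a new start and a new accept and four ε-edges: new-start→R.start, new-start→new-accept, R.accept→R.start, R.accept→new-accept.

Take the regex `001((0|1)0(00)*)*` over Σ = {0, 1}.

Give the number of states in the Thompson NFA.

Recursing over subexpressions:
Each of the 8 symbol leaves contributes a 2-state fragment.
  0|1 : 6 states
  00 : 4 states
  (00)* : 6 states
  (0|1)0(00)* : 14 states
  ((0|1)0(00)*)* : 16 states
  001((0|1)0(00)*)* : 22 states

22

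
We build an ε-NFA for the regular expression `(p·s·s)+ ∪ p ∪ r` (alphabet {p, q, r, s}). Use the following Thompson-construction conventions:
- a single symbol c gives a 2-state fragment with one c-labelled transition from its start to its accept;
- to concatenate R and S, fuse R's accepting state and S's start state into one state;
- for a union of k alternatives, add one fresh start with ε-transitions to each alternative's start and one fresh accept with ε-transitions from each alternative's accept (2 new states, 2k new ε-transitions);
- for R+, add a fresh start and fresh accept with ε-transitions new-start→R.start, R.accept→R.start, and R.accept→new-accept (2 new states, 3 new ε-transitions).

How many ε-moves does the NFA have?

9

Recursing over subexpressions:
Each of the 5 symbol leaves contributes 0 ε-transitions.
  p·s·s : 0 ε-transitions
  (p·s·s)+ : 3 ε-transitions
  (p·s·s)+ ∪ p ∪ r : 9 ε-transitions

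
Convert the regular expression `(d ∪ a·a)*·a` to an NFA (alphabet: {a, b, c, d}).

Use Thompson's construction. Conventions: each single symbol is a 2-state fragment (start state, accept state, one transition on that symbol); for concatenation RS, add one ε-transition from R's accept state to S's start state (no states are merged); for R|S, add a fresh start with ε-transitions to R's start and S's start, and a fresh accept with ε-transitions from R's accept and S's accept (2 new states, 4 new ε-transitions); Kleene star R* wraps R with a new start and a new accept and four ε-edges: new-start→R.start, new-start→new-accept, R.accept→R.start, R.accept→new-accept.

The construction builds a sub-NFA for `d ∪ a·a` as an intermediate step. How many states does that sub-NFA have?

8

Fragment for `d ∪ a·a`:
Each of the 3 symbol leaves contributes a 2-state fragment.
  a·a — 4 states
  d ∪ a·a — 8 states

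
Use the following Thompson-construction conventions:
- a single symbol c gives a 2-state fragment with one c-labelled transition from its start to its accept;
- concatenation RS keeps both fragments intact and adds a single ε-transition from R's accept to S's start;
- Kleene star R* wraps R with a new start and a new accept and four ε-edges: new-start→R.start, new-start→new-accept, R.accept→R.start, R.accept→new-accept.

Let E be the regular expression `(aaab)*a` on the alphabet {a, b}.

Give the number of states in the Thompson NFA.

12

Building bottom-up:
Each of the 5 symbol leaves contributes a 2-state fragment.
  aaab : 8 states
  (aaab)* : 10 states
  (aaab)*a : 12 states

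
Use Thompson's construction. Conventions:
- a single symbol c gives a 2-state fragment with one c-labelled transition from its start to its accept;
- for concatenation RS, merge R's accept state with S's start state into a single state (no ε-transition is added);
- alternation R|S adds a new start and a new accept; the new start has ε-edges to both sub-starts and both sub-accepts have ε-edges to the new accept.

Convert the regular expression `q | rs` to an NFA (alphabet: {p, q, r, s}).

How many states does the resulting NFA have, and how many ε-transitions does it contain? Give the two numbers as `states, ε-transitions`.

Bottom-up over the parse tree:
Each of the 3 symbol leaves contributes 2 states and 0 ε-transitions.
  rs = 3 states, 0 ε-transitions
  q | rs = 7 states, 4 ε-transitions

7, 4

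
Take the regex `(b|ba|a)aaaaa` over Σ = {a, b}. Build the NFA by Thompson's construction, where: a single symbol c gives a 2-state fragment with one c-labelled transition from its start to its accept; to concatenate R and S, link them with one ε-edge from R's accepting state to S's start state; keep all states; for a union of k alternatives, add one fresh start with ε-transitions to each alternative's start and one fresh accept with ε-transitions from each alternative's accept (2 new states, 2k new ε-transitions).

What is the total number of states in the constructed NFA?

20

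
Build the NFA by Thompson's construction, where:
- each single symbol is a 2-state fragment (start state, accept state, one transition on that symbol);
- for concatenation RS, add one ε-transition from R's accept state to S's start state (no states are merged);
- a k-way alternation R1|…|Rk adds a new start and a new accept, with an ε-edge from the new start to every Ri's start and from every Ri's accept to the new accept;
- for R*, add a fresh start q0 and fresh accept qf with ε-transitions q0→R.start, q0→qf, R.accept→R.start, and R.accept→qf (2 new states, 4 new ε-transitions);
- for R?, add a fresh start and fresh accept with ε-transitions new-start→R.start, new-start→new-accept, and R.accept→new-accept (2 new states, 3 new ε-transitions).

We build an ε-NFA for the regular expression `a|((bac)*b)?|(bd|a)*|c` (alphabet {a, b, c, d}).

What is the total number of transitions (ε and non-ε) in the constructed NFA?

36

By structural recursion:
Each of the 9 symbol leaves contributes 1 transition (1 symbol, 0 ε).
  bac = 5 transitions (3 symbol, 2 ε)
  (bac)* = 9 transitions (3 symbol, 6 ε)
  (bac)*b = 11 transitions (4 symbol, 7 ε)
  ((bac)*b)? = 14 transitions (4 symbol, 10 ε)
  bd = 3 transitions (2 symbol, 1 ε)
  bd|a = 8 transitions (3 symbol, 5 ε)
  (bd|a)* = 12 transitions (3 symbol, 9 ε)
  a|((bac)*b)?|(bd|a)*|c = 36 transitions (9 symbol, 27 ε)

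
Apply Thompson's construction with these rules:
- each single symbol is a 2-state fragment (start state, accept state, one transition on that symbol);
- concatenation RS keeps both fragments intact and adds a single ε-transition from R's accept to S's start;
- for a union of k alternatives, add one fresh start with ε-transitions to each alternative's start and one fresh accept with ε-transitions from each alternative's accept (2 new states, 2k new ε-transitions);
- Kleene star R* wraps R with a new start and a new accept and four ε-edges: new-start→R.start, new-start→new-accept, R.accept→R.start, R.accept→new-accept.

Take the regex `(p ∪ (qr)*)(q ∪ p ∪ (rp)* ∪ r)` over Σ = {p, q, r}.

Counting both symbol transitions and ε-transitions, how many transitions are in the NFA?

By structural recursion:
Each of the 8 symbol leaves contributes 1 transition (1 symbol, 0 ε).
  qr → 3 transitions (2 symbol, 1 ε)
  (qr)* → 7 transitions (2 symbol, 5 ε)
  p ∪ (qr)* → 12 transitions (3 symbol, 9 ε)
  rp → 3 transitions (2 symbol, 1 ε)
  (rp)* → 7 transitions (2 symbol, 5 ε)
  q ∪ p ∪ (rp)* ∪ r → 18 transitions (5 symbol, 13 ε)
  (p ∪ (qr)*)(q ∪ p ∪ (rp)* ∪ r) → 31 transitions (8 symbol, 23 ε)

31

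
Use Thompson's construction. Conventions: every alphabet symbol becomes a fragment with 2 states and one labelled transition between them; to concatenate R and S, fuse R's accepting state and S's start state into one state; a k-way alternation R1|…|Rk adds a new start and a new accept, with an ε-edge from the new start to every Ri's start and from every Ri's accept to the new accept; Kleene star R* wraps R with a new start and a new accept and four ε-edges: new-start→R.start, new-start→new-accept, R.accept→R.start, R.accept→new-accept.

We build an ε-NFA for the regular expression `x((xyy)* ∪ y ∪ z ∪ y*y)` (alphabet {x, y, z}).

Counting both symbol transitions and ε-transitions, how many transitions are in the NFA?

Recursing over subexpressions:
Each of the 8 symbol leaves contributes 1 transition (1 symbol, 0 ε).
  xyy → 3 transitions (3 symbol, 0 ε)
  (xyy)* → 7 transitions (3 symbol, 4 ε)
  y* → 5 transitions (1 symbol, 4 ε)
  y*y → 6 transitions (2 symbol, 4 ε)
  (xyy)* ∪ y ∪ z ∪ y*y → 23 transitions (7 symbol, 16 ε)
  x((xyy)* ∪ y ∪ z ∪ y*y) → 24 transitions (8 symbol, 16 ε)

24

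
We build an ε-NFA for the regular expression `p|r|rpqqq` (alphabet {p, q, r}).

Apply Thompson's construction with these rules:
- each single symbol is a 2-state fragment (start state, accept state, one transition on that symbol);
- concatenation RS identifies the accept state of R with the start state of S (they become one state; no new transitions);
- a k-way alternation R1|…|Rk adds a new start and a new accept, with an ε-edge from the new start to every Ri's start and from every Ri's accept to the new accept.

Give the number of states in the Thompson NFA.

12

Recursing over subexpressions:
Each of the 7 symbol leaves contributes a 2-state fragment.
  rpqqq → 6 states
  p|r|rpqqq → 12 states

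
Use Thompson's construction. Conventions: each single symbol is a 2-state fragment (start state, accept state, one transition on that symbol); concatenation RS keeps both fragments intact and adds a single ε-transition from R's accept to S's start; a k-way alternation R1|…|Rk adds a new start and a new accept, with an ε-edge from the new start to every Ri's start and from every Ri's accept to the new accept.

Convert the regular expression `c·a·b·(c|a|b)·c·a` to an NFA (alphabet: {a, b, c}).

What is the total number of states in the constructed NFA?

Per subexpression:
Each of the 8 symbol leaves contributes a 2-state fragment.
  c|a|b : 8 states
  c·a·b·(c|a|b)·c·a : 18 states

18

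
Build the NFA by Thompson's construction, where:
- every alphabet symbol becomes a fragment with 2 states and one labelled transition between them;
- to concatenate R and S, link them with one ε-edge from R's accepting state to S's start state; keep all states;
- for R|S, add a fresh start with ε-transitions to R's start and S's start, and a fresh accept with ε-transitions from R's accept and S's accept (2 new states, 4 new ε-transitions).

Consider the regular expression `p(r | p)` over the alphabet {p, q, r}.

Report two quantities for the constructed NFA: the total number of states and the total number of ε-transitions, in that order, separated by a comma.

8, 5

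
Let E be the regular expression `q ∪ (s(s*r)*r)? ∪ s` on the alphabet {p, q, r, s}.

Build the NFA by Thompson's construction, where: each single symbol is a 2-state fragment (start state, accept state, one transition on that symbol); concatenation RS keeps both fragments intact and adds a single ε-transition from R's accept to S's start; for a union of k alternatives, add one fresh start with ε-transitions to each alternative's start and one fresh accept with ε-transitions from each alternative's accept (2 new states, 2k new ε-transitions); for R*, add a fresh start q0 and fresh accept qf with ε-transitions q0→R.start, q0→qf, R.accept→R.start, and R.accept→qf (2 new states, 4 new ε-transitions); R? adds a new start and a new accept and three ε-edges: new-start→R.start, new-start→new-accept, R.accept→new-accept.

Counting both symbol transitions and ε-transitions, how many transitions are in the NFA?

Bottom-up over the parse tree:
Each of the 6 symbol leaves contributes 1 transition (1 symbol, 0 ε).
  s* → 5 transitions (1 symbol, 4 ε)
  s*r → 7 transitions (2 symbol, 5 ε)
  (s*r)* → 11 transitions (2 symbol, 9 ε)
  s(s*r)*r → 15 transitions (4 symbol, 11 ε)
  (s(s*r)*r)? → 18 transitions (4 symbol, 14 ε)
  q ∪ (s(s*r)*r)? ∪ s → 26 transitions (6 symbol, 20 ε)

26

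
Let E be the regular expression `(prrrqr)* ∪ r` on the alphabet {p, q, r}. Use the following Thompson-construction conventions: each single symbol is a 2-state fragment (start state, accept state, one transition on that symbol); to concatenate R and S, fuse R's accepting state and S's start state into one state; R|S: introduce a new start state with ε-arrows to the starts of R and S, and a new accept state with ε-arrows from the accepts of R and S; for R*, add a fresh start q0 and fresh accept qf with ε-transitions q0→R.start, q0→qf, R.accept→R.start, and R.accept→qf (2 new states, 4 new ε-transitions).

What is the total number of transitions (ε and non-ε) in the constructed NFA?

Per subexpression:
Each of the 7 symbol leaves contributes 1 transition (1 symbol, 0 ε).
  prrrqr = 6 transitions (6 symbol, 0 ε)
  (prrrqr)* = 10 transitions (6 symbol, 4 ε)
  (prrrqr)* ∪ r = 15 transitions (7 symbol, 8 ε)

15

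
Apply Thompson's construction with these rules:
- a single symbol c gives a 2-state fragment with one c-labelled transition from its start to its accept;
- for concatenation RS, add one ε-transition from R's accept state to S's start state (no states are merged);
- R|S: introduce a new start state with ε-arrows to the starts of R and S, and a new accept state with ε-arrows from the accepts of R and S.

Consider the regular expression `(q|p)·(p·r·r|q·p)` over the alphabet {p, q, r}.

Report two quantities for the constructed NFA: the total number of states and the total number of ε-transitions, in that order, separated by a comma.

18, 12

Bottom-up over the parse tree:
Each of the 7 symbol leaves contributes 2 states and 0 ε-transitions.
  q|p : 6 states, 4 ε-transitions
  p·r·r : 6 states, 2 ε-transitions
  q·p : 4 states, 1 ε-transition
  p·r·r|q·p : 12 states, 7 ε-transitions
  (q|p)·(p·r·r|q·p) : 18 states, 12 ε-transitions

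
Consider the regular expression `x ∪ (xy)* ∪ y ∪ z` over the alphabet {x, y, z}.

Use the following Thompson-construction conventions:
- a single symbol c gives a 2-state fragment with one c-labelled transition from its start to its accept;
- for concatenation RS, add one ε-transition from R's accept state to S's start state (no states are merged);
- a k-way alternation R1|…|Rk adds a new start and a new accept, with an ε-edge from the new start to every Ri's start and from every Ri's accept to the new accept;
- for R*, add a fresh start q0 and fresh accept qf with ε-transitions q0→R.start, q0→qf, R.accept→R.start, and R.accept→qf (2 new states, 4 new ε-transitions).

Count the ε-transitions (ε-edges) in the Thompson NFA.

13

Building bottom-up:
Each of the 5 symbol leaves contributes 0 ε-transitions.
  xy → 1 ε-transition
  (xy)* → 5 ε-transitions
  x ∪ (xy)* ∪ y ∪ z → 13 ε-transitions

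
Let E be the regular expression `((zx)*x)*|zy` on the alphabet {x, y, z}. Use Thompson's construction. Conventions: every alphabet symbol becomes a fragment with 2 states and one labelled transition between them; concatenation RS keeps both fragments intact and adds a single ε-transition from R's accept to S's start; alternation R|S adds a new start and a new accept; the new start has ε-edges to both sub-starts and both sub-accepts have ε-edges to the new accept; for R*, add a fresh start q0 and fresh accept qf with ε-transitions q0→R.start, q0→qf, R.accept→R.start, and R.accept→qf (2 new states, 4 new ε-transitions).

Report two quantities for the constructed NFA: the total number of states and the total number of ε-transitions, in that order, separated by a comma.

16, 15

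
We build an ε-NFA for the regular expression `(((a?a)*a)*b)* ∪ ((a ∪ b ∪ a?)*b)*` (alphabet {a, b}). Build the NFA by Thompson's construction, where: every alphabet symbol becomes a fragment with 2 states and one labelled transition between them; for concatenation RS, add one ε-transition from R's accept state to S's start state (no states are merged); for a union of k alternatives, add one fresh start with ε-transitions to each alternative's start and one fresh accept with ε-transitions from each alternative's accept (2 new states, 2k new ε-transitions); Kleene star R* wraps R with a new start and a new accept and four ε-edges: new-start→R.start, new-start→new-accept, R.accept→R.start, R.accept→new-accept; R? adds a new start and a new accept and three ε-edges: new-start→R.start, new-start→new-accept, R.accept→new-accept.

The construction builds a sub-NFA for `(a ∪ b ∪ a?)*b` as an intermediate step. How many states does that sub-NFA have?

14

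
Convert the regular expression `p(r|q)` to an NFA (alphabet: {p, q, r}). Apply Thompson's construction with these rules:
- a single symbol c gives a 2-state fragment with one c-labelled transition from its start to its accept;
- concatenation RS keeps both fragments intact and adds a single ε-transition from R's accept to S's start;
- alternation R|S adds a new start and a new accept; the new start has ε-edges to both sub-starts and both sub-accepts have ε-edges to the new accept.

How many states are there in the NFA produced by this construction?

8

Bottom-up over the parse tree:
Each of the 3 symbol leaves contributes a 2-state fragment.
  r|q — 6 states
  p(r|q) — 8 states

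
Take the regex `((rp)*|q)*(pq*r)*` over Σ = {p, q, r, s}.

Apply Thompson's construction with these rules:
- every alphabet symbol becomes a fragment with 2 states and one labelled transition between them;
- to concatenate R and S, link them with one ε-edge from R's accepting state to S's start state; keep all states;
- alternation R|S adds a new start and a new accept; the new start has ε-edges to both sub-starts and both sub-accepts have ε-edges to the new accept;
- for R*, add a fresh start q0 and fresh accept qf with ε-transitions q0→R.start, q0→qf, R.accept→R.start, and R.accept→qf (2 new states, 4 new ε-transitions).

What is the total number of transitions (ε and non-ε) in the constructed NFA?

30

By structural recursion:
Each of the 6 symbol leaves contributes 1 transition (1 symbol, 0 ε).
  rp → 3 transitions (2 symbol, 1 ε)
  (rp)* → 7 transitions (2 symbol, 5 ε)
  (rp)*|q → 12 transitions (3 symbol, 9 ε)
  ((rp)*|q)* → 16 transitions (3 symbol, 13 ε)
  q* → 5 transitions (1 symbol, 4 ε)
  pq*r → 9 transitions (3 symbol, 6 ε)
  (pq*r)* → 13 transitions (3 symbol, 10 ε)
  ((rp)*|q)*(pq*r)* → 30 transitions (6 symbol, 24 ε)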